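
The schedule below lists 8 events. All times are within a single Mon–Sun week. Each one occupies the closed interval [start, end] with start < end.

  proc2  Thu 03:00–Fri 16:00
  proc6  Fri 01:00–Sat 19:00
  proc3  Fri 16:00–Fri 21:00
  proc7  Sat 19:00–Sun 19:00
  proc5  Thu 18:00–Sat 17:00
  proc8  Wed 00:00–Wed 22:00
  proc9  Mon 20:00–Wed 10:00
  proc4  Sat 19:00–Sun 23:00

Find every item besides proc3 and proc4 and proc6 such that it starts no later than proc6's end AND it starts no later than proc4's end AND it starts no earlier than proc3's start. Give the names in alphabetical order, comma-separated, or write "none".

Conditions: its start is no later than proc6's end (X.start <= Sat 19:00) AND its start is no later than proc4's end (X.start <= Sun 23:00) AND its start is no earlier than proc3's start (X.start >= Fri 16:00).
proc2: start Thu 03:00 <= Sat 19:00? ✓; start Thu 03:00 <= Sun 23:00? ✓; start Thu 03:00 >= Fri 16:00? ✗ → no.
proc5: start Thu 18:00 <= Sat 19:00? ✓; start Thu 18:00 <= Sun 23:00? ✓; start Thu 18:00 >= Fri 16:00? ✗ → no.
proc7: start Sat 19:00 <= Sat 19:00? ✓; start Sat 19:00 <= Sun 23:00? ✓; start Sat 19:00 >= Fri 16:00? ✓ → yes.
proc8: start Wed 00:00 <= Sat 19:00? ✓; start Wed 00:00 <= Sun 23:00? ✓; start Wed 00:00 >= Fri 16:00? ✗ → no.
proc9: start Mon 20:00 <= Sat 19:00? ✓; start Mon 20:00 <= Sun 23:00? ✓; start Mon 20:00 >= Fri 16:00? ✗ → no.
Result: proc7.

proc7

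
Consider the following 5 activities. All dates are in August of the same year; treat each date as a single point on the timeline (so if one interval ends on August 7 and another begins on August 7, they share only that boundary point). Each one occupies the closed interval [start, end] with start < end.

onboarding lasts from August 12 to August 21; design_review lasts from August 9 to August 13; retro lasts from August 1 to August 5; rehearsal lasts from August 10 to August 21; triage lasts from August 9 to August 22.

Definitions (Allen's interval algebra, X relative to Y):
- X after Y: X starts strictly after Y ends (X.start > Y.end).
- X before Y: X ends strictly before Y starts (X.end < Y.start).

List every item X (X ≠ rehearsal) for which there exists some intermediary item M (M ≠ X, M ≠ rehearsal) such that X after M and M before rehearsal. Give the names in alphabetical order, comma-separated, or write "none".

Target rehearsal = [August 10, August 21].
Intermediaries M with M before rehearsal: retro.
Via retro — items with X after retro: design_review, onboarding, triage.
Union: design_review, onboarding, triage.

design_review, onboarding, triage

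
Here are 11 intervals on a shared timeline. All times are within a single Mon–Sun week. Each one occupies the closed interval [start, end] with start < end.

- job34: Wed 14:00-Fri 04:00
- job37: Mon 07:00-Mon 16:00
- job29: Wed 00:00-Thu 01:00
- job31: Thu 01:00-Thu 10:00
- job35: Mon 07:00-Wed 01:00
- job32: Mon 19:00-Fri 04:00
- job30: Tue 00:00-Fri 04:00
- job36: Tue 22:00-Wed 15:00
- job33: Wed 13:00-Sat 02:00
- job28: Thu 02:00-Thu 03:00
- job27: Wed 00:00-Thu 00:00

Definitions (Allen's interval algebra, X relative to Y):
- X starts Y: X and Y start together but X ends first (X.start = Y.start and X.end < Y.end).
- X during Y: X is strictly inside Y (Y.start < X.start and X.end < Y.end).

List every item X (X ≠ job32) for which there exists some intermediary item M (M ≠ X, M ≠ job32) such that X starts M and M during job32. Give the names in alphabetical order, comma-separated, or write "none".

job27

Target job32 = [Mon 19:00, Fri 04:00].
Intermediaries M with M during job32: job27, job28, job29, job31, job36.
Via job27 — items with X starts job27: none.
Via job28 — items with X starts job28: none.
Via job29 — items with X starts job29: job27.
Via job31 — items with X starts job31: none.
Via job36 — items with X starts job36: none.
Union: job27.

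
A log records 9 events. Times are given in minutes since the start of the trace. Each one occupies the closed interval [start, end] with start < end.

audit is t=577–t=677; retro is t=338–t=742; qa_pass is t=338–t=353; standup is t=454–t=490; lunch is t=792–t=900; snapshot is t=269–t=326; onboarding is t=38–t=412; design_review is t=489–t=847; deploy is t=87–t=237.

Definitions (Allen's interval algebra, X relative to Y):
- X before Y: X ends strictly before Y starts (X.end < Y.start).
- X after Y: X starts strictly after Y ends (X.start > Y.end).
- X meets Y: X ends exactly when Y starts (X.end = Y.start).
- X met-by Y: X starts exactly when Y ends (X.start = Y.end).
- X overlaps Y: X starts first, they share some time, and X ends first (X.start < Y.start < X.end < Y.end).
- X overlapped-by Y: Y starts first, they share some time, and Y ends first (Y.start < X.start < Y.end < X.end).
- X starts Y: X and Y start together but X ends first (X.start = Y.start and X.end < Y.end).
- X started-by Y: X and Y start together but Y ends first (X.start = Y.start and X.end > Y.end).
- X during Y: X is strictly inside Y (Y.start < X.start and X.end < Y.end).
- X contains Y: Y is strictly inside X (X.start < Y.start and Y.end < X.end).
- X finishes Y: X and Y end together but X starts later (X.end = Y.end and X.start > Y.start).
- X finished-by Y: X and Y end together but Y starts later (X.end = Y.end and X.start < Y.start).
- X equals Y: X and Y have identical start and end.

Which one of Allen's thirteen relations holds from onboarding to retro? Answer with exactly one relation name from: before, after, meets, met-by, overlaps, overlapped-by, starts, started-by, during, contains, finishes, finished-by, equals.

onboarding = [t=38, t=412]; retro = [t=338, t=742].
Compare endpoints: onboarding.start < retro.start, onboarding.start < retro.end, onboarding.end > retro.start, onboarding.end < retro.end.
That pattern is 'overlaps'.

overlaps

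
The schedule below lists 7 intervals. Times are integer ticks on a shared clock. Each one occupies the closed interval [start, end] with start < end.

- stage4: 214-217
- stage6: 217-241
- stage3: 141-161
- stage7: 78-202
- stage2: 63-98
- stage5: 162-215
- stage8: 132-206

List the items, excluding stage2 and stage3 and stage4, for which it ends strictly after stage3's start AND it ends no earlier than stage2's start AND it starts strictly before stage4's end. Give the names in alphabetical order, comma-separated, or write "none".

stage5, stage7, stage8

Conditions: its end is strictly after stage3's start (X.end > 141) AND its end is no earlier than stage2's start (X.end >= 63) AND its start is strictly before stage4's end (X.start < 217).
stage5: end 215 > 141? ✓; end 215 >= 63? ✓; start 162 < 217? ✓ → yes.
stage6: end 241 > 141? ✓; end 241 >= 63? ✓; start 217 < 217? ✗ → no.
stage7: end 202 > 141? ✓; end 202 >= 63? ✓; start 78 < 217? ✓ → yes.
stage8: end 206 > 141? ✓; end 206 >= 63? ✓; start 132 < 217? ✓ → yes.
Result: stage5, stage7, stage8.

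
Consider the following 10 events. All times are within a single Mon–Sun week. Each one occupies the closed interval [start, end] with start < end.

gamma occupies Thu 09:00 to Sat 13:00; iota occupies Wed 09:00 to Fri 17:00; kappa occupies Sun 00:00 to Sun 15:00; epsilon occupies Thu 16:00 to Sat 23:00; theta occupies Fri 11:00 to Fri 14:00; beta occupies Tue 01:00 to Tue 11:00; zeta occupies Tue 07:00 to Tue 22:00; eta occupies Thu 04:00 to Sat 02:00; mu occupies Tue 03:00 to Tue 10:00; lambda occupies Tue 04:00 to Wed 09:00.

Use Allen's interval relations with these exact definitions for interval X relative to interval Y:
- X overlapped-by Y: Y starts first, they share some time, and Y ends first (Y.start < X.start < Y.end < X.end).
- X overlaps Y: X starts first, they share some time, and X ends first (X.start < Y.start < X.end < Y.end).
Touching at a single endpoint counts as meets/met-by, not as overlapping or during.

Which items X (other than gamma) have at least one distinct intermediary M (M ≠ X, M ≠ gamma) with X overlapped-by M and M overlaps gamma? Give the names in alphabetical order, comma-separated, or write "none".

Target gamma = [Thu 09:00, Sat 13:00].
Intermediaries M with M overlaps gamma: eta, iota.
Via eta — items with X overlapped-by eta: epsilon.
Via iota — items with X overlapped-by iota: epsilon, eta.
Union: epsilon, eta.

epsilon, eta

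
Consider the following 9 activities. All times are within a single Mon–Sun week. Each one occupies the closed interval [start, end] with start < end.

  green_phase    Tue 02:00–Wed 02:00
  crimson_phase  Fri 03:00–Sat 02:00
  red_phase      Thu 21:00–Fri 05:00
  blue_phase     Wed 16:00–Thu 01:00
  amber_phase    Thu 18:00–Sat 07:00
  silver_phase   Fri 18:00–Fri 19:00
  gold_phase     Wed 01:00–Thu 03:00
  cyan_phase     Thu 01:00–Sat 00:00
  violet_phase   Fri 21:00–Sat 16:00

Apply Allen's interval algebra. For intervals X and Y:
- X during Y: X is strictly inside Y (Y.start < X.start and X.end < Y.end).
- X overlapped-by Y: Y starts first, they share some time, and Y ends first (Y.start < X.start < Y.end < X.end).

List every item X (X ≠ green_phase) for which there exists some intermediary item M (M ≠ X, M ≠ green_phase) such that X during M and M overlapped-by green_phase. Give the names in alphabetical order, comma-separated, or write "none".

blue_phase

Target green_phase = [Tue 02:00, Wed 02:00].
Intermediaries M with M overlapped-by green_phase: gold_phase.
Via gold_phase — items with X during gold_phase: blue_phase.
Union: blue_phase.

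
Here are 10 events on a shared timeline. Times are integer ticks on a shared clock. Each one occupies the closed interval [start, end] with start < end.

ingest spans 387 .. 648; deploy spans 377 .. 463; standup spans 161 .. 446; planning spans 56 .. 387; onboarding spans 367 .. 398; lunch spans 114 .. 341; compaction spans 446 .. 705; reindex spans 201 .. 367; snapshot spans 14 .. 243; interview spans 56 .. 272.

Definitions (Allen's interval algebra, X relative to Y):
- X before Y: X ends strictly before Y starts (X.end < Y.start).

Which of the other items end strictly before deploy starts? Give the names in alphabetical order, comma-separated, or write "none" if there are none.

interview, lunch, reindex, snapshot

Target deploy = [377, 463].
compaction [446, 705] → overlapped-by → no.
ingest [387, 648] → overlapped-by → no.
interview [56, 272] → before → yes.
lunch [114, 341] → before → yes.
onboarding [367, 398] → overlaps → no.
planning [56, 387] → overlaps → no.
reindex [201, 367] → before → yes.
snapshot [14, 243] → before → yes.
standup [161, 446] → overlaps → no.
Result: interview, lunch, reindex, snapshot.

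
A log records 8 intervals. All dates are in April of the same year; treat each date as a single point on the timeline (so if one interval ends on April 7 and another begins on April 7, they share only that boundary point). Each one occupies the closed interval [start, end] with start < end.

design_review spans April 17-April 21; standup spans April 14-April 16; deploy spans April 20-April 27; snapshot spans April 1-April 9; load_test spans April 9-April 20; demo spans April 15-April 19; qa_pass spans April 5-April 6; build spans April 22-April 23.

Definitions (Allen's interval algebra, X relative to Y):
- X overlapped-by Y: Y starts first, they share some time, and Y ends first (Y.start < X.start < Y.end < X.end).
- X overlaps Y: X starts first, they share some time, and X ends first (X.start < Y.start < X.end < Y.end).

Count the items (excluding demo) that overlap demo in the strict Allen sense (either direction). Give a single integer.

2

Target demo = [April 15, April 19].
build [April 22, April 23] → after → no.
deploy [April 20, April 27] → after → no.
design_review [April 17, April 21] → overlapped-by → counts.
load_test [April 9, April 20] → contains → no.
qa_pass [April 5, April 6] → before → no.
snapshot [April 1, April 9] → before → no.
standup [April 14, April 16] → overlaps → counts.
Total: 2.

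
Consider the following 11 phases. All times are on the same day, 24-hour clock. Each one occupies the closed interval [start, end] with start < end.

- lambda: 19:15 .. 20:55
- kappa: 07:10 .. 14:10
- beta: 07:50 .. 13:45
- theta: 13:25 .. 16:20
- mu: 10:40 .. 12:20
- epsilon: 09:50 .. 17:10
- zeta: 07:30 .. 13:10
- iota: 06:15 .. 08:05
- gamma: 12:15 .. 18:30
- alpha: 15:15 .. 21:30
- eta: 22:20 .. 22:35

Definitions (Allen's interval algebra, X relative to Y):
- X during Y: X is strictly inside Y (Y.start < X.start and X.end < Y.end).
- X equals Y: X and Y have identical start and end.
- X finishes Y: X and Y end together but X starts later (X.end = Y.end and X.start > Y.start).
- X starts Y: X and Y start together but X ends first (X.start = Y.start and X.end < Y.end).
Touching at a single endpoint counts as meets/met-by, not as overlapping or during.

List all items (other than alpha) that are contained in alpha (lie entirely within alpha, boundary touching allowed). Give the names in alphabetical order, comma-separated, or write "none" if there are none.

lambda

Target alpha = [15:15, 21:30].
beta [07:50, 13:45] → before → no.
epsilon [09:50, 17:10] → overlaps → no.
eta [22:20, 22:35] → after → no.
gamma [12:15, 18:30] → overlaps → no.
iota [06:15, 08:05] → before → no.
kappa [07:10, 14:10] → before → no.
lambda [19:15, 20:55] → during → yes.
mu [10:40, 12:20] → before → no.
theta [13:25, 16:20] → overlaps → no.
zeta [07:30, 13:10] → before → no.
Result: lambda.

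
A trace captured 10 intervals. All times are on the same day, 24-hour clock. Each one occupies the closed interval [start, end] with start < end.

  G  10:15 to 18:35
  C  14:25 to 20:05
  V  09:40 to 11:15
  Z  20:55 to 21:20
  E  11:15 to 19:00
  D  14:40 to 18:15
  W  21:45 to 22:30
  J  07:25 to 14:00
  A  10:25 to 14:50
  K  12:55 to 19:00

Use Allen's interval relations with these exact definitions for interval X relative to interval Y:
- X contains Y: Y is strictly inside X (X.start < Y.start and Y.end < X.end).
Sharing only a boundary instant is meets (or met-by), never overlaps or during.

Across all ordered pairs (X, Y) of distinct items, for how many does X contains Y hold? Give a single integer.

Checking all 90 ordered pairs for relation 'contains'; matching pairs in alphabetical order:
(C, D): C contains D ✓
(E, D): E contains D ✓
(G, A): G contains A ✓
(G, D): G contains D ✓
(J, V): J contains V ✓
(K, D): K contains D ✓
Count: 6.

6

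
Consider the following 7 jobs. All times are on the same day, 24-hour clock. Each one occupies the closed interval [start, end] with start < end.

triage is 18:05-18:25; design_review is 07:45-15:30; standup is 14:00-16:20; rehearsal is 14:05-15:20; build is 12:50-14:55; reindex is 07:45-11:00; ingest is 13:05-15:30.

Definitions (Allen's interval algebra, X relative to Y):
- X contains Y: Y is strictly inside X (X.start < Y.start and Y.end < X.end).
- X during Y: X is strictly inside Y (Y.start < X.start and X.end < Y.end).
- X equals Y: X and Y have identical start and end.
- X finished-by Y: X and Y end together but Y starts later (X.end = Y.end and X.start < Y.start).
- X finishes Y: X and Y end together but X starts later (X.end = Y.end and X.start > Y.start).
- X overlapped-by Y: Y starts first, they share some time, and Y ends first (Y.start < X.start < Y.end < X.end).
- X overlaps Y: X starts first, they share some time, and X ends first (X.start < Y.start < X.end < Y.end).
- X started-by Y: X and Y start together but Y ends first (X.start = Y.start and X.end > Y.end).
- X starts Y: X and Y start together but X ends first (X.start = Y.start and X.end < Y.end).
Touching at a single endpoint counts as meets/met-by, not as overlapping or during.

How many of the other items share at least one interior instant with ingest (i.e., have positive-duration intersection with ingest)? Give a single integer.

4

Target ingest = [13:05, 15:30].
build [12:50, 14:55] → overlaps → counts.
design_review [07:45, 15:30] → finished-by → counts.
rehearsal [14:05, 15:20] → during → counts.
reindex [07:45, 11:00] → before → no.
standup [14:00, 16:20] → overlapped-by → counts.
triage [18:05, 18:25] → after → no.
Total: 4.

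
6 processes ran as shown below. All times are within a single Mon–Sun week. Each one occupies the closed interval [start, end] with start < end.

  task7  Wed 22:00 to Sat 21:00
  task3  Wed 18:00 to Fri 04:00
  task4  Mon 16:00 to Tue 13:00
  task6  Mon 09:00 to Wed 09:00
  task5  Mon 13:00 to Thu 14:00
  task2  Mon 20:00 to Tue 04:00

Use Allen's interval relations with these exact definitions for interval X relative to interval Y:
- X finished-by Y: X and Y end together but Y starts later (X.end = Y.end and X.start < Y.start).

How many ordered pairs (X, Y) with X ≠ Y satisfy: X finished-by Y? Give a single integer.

0

Checking all 30 ordered pairs for relation 'finished-by'; matching pairs in alphabetical order:
No pair satisfies it.
Count: 0.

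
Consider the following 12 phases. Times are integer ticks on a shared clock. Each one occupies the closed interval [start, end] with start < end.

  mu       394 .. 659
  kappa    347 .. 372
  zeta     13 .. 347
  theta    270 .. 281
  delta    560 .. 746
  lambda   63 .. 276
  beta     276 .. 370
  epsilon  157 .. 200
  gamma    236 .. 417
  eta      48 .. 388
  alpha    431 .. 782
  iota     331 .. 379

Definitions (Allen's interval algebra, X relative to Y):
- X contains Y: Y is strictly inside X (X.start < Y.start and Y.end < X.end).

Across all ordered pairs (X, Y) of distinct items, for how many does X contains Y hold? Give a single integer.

16

Checking all 132 ordered pairs for relation 'contains'; matching pairs in alphabetical order:
(alpha, delta): alpha contains delta ✓
(eta, beta): eta contains beta ✓
(eta, epsilon): eta contains epsilon ✓
(eta, iota): eta contains iota ✓
(eta, kappa): eta contains kappa ✓
(eta, lambda): eta contains lambda ✓
(eta, theta): eta contains theta ✓
(gamma, beta): gamma contains beta ✓
(gamma, iota): gamma contains iota ✓
(gamma, kappa): gamma contains kappa ✓
(gamma, theta): gamma contains theta ✓
(iota, kappa): iota contains kappa ✓
(lambda, epsilon): lambda contains epsilon ✓
(zeta, epsilon): zeta contains epsilon ✓
(zeta, lambda): zeta contains lambda ✓
(zeta, theta): zeta contains theta ✓
Count: 16.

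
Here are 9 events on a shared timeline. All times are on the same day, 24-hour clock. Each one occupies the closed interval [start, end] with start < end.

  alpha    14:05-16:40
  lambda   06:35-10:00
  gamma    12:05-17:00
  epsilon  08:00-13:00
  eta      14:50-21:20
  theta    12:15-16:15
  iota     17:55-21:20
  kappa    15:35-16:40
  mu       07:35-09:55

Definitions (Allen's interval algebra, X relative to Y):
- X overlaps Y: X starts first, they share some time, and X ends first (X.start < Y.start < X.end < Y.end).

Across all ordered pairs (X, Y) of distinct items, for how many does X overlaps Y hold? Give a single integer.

Checking all 72 ordered pairs for relation 'overlaps'; matching pairs in alphabetical order:
(alpha, eta): alpha overlaps eta ✓
(epsilon, gamma): epsilon overlaps gamma ✓
(epsilon, theta): epsilon overlaps theta ✓
(gamma, eta): gamma overlaps eta ✓
(lambda, epsilon): lambda overlaps epsilon ✓
(mu, epsilon): mu overlaps epsilon ✓
(theta, alpha): theta overlaps alpha ✓
(theta, eta): theta overlaps eta ✓
(theta, kappa): theta overlaps kappa ✓
Count: 9.

9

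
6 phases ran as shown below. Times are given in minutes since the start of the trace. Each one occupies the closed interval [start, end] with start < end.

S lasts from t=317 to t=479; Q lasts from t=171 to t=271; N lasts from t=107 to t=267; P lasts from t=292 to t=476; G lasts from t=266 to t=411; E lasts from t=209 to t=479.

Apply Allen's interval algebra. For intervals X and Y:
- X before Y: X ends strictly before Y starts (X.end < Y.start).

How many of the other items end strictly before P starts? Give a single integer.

2

Target P = [t=292, t=476].
E [t=209, t=479] → contains → no.
G [t=266, t=411] → overlaps → no.
N [t=107, t=267] → before → counts.
Q [t=171, t=271] → before → counts.
S [t=317, t=479] → overlapped-by → no.
Total: 2.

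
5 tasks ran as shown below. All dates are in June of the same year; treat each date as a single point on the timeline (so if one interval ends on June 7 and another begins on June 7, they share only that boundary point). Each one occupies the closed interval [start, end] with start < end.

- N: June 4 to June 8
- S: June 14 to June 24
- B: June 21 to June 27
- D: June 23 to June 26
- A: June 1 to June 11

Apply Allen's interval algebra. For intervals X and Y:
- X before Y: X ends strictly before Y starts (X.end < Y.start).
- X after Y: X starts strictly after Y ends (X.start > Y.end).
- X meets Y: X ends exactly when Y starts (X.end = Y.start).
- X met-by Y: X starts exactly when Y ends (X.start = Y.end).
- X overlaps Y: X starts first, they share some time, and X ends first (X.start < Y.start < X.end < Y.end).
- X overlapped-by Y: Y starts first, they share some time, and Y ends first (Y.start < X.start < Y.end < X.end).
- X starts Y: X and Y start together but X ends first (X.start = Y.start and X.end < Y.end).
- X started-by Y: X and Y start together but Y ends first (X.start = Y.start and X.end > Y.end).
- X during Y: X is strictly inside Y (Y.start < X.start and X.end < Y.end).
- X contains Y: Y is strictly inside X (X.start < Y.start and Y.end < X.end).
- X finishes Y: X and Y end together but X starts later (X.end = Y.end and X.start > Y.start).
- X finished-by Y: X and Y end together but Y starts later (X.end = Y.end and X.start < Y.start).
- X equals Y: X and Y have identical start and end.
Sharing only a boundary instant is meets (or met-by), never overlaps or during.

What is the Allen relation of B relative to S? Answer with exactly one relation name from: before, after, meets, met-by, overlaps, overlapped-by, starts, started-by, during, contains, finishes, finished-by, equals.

overlapped-by

B = [June 21, June 27]; S = [June 14, June 24].
Compare endpoints: B.start > S.start, B.start < S.end, B.end > S.start, B.end > S.end.
That pattern is 'overlapped-by'.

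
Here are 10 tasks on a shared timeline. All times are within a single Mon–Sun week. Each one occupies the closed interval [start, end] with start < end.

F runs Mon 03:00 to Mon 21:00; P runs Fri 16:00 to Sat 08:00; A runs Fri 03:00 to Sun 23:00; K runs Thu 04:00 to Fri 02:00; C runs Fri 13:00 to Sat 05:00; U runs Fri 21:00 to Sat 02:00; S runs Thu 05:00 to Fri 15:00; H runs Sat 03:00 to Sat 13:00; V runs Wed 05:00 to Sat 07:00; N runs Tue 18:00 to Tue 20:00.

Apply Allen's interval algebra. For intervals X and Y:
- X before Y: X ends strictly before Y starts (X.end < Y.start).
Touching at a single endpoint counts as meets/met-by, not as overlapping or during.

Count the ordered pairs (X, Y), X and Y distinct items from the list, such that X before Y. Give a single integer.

26

Checking all 90 ordered pairs for relation 'before'; matching pairs in alphabetical order:
(F, A): F before A ✓
(F, C): F before C ✓
(F, H): F before H ✓
(F, K): F before K ✓
(F, N): F before N ✓
(F, P): F before P ✓
(F, S): F before S ✓
(F, U): F before U ✓
(F, V): F before V ✓
(K, A): K before A ✓
(K, C): K before C ✓
(K, H): K before H ✓
(K, P): K before P ✓
(K, U): K before U ✓
(N, A): N before A ✓
(N, C): N before C ✓
(N, H): N before H ✓
(N, K): N before K ✓
(N, P): N before P ✓
(N, S): N before S ✓
(N, U): N before U ✓
(N, V): N before V ✓
(S, H): S before H ✓
(S, P): S before P ✓
... plus 2 further pairs not listed.
Count: 26.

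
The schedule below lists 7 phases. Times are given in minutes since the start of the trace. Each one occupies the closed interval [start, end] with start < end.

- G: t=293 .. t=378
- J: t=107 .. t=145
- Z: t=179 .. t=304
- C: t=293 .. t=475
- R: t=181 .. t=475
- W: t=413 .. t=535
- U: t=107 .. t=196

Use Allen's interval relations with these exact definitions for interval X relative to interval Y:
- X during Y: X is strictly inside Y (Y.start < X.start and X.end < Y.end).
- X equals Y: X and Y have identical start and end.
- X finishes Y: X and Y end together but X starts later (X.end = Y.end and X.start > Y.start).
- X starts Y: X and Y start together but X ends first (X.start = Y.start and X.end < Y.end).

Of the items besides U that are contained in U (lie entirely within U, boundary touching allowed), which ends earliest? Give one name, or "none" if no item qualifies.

J

Target U = [t=107, t=196].
C [t=293, t=475] → after → excluded.
G [t=293, t=378] → after → excluded.
J [t=107, t=145] → starts → candidate.
R [t=181, t=475] → overlapped-by → excluded.
W [t=413, t=535] → after → excluded.
Z [t=179, t=304] → overlapped-by → excluded.
Among candidates, earliest end is t=145 → J.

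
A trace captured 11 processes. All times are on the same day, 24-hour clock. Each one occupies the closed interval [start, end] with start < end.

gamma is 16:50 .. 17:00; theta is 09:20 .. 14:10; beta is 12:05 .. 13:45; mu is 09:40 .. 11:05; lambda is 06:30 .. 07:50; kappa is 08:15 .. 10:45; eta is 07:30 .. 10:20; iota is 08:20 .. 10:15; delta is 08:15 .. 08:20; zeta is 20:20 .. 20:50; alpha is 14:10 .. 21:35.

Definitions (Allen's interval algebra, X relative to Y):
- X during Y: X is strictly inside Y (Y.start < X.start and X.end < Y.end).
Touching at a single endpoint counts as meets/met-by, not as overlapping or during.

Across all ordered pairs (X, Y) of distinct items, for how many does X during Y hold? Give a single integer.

7

Checking all 110 ordered pairs for relation 'during'; matching pairs in alphabetical order:
(beta, theta): beta during theta ✓
(delta, eta): delta during eta ✓
(gamma, alpha): gamma during alpha ✓
(iota, eta): iota during eta ✓
(iota, kappa): iota during kappa ✓
(mu, theta): mu during theta ✓
(zeta, alpha): zeta during alpha ✓
Count: 7.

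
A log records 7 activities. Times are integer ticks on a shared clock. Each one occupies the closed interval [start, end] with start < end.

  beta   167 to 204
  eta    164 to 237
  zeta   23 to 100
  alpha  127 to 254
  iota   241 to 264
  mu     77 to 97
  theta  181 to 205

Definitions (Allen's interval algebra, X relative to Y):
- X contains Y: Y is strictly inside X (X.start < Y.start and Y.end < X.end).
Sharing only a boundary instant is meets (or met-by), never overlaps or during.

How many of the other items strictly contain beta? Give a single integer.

2

Target beta = [167, 204].
alpha [127, 254] → contains → counts.
eta [164, 237] → contains → counts.
iota [241, 264] → after → no.
mu [77, 97] → before → no.
theta [181, 205] → overlapped-by → no.
zeta [23, 100] → before → no.
Total: 2.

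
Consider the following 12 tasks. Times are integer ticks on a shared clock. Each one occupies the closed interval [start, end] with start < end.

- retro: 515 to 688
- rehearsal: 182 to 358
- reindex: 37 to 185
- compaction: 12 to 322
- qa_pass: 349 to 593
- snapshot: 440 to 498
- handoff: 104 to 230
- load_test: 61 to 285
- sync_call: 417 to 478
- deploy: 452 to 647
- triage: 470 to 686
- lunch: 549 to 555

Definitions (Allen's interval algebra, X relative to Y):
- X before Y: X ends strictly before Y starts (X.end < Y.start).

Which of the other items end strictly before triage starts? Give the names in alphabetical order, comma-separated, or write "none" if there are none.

compaction, handoff, load_test, rehearsal, reindex

Target triage = [470, 686].
compaction [12, 322] → before → yes.
deploy [452, 647] → overlaps → no.
handoff [104, 230] → before → yes.
load_test [61, 285] → before → yes.
lunch [549, 555] → during → no.
qa_pass [349, 593] → overlaps → no.
rehearsal [182, 358] → before → yes.
reindex [37, 185] → before → yes.
retro [515, 688] → overlapped-by → no.
snapshot [440, 498] → overlaps → no.
sync_call [417, 478] → overlaps → no.
Result: compaction, handoff, load_test, rehearsal, reindex.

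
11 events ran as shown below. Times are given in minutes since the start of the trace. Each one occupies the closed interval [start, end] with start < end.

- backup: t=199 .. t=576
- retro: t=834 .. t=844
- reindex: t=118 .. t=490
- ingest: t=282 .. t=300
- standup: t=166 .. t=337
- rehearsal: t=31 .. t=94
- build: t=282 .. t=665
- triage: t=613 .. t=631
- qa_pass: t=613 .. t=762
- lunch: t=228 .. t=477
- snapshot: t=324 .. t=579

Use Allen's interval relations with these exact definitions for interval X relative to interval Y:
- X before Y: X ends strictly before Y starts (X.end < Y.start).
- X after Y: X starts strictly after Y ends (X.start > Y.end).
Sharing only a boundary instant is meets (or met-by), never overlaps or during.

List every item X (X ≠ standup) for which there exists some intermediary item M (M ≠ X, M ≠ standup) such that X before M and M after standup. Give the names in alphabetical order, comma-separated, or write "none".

Target standup = [t=166, t=337].
Intermediaries M with M after standup: qa_pass, retro, triage.
Via qa_pass — items with X before qa_pass: backup, ingest, lunch, rehearsal, reindex, snapshot.
Via retro — items with X before retro: backup, build, ingest, lunch, qa_pass, rehearsal, reindex, snapshot, triage.
Via triage — items with X before triage: backup, ingest, lunch, rehearsal, reindex, snapshot.
Union: backup, build, ingest, lunch, qa_pass, rehearsal, reindex, snapshot, triage.

backup, build, ingest, lunch, qa_pass, rehearsal, reindex, snapshot, triage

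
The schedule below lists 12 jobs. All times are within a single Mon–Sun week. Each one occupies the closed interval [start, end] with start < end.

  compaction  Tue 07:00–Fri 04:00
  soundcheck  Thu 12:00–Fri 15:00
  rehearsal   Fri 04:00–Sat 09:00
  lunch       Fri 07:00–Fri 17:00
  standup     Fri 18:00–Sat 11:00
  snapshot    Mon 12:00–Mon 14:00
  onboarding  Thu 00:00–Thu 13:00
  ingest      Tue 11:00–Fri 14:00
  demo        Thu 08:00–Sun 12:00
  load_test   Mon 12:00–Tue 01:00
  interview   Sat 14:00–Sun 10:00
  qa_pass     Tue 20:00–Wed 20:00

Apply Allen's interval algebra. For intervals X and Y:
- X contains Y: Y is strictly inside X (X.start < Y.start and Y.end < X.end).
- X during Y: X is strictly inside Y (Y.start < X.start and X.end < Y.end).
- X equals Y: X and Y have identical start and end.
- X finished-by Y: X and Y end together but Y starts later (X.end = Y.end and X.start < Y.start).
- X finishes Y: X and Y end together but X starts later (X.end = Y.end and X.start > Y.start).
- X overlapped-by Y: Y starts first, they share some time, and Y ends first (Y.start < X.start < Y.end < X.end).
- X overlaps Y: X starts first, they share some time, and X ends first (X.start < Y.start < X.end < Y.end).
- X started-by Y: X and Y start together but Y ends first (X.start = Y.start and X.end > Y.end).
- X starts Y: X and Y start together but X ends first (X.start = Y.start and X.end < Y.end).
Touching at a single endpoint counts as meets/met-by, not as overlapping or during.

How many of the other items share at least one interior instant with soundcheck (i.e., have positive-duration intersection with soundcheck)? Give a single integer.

Target soundcheck = [Thu 12:00, Fri 15:00].
compaction [Tue 07:00, Fri 04:00] → overlaps → counts.
demo [Thu 08:00, Sun 12:00] → contains → counts.
ingest [Tue 11:00, Fri 14:00] → overlaps → counts.
interview [Sat 14:00, Sun 10:00] → after → no.
load_test [Mon 12:00, Tue 01:00] → before → no.
lunch [Fri 07:00, Fri 17:00] → overlapped-by → counts.
onboarding [Thu 00:00, Thu 13:00] → overlaps → counts.
qa_pass [Tue 20:00, Wed 20:00] → before → no.
rehearsal [Fri 04:00, Sat 09:00] → overlapped-by → counts.
snapshot [Mon 12:00, Mon 14:00] → before → no.
standup [Fri 18:00, Sat 11:00] → after → no.
Total: 6.

6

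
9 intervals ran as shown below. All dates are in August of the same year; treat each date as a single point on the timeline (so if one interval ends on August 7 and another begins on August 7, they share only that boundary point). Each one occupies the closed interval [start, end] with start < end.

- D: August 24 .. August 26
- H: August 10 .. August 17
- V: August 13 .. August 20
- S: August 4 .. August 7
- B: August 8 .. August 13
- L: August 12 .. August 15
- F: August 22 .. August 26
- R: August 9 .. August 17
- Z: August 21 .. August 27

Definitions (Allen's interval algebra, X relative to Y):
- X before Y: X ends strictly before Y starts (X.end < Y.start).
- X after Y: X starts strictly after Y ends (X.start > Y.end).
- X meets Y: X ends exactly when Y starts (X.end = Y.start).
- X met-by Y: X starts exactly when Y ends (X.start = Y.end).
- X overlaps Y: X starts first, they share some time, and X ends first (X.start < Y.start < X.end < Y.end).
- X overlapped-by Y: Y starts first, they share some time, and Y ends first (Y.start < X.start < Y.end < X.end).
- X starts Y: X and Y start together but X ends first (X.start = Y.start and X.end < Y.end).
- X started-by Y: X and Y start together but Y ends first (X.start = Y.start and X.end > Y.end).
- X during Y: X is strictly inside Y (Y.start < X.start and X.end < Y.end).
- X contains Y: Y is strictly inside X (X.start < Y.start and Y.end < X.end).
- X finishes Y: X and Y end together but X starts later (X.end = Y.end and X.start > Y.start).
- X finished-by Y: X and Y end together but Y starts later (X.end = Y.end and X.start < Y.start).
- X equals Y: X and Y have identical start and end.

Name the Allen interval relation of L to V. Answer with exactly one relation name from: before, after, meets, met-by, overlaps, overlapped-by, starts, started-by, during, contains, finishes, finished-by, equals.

L = [August 12, August 15]; V = [August 13, August 20].
Compare endpoints: L.start < V.start, L.start < V.end, L.end > V.start, L.end < V.end.
That pattern is 'overlaps'.

overlaps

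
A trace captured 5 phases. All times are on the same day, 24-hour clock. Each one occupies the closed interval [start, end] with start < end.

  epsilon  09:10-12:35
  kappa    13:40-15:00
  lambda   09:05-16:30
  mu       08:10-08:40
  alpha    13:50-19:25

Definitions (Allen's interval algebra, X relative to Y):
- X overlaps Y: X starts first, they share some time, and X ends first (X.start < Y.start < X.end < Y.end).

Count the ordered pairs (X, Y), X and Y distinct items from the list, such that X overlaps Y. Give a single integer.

Checking all 20 ordered pairs for relation 'overlaps'; matching pairs in alphabetical order:
(kappa, alpha): kappa overlaps alpha ✓
(lambda, alpha): lambda overlaps alpha ✓
Count: 2.

2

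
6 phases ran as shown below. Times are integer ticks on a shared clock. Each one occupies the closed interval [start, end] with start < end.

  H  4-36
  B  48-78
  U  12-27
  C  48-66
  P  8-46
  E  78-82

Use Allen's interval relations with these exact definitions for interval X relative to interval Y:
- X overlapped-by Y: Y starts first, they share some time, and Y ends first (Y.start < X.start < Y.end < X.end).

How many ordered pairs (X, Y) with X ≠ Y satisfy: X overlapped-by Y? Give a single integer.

Checking all 30 ordered pairs for relation 'overlapped-by'; matching pairs in alphabetical order:
(P, H): P overlapped-by H ✓
Count: 1.

1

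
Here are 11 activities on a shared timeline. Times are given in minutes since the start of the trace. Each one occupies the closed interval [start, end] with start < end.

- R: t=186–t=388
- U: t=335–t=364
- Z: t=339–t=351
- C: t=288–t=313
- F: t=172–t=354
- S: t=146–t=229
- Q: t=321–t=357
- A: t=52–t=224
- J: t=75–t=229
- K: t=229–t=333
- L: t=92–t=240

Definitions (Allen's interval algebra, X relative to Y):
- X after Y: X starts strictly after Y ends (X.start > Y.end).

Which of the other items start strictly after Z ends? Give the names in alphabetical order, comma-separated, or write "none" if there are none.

none

Target Z = [t=339, t=351].
A [t=52, t=224] → before → no.
C [t=288, t=313] → before → no.
F [t=172, t=354] → contains → no.
J [t=75, t=229] → before → no.
K [t=229, t=333] → before → no.
L [t=92, t=240] → before → no.
Q [t=321, t=357] → contains → no.
R [t=186, t=388] → contains → no.
S [t=146, t=229] → before → no.
U [t=335, t=364] → contains → no.
Result: none.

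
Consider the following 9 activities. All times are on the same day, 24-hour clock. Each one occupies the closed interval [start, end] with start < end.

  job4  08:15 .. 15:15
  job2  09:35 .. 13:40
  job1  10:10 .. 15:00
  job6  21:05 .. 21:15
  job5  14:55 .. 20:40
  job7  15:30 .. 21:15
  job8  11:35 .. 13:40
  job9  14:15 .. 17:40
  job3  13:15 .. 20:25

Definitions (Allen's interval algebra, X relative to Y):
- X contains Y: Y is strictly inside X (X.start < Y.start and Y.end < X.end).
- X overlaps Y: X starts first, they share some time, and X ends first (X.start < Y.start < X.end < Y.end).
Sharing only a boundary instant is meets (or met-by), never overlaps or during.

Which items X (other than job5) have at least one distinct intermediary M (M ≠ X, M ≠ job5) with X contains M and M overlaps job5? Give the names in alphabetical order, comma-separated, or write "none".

Target job5 = [14:55, 20:40].
Intermediaries M with M overlaps job5: job1, job3, job4, job9.
Via job1 — items with X contains job1: job4.
Via job3 — items with X contains job3: none.
Via job4 — items with X contains job4: none.
Via job9 — items with X contains job9: job3.
Union: job3, job4.

job3, job4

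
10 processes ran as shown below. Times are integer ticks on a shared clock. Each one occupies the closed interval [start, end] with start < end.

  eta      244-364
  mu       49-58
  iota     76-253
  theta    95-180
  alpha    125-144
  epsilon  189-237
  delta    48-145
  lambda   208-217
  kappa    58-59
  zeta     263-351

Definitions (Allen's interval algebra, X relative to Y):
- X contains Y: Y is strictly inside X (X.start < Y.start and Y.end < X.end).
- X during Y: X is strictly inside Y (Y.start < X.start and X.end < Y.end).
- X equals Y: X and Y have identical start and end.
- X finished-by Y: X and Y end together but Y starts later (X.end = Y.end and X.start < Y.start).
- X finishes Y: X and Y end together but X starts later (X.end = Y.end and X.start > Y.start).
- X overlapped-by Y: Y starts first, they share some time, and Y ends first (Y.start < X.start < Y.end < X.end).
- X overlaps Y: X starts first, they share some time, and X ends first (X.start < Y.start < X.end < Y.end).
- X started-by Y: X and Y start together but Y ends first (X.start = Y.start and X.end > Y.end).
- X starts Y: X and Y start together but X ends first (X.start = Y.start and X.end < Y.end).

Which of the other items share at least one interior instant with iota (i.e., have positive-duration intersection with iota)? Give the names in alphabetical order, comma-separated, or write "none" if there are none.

alpha, delta, epsilon, eta, lambda, theta

Target iota = [76, 253].
alpha [125, 144] → during → yes.
delta [48, 145] → overlaps → yes.
epsilon [189, 237] → during → yes.
eta [244, 364] → overlapped-by → yes.
kappa [58, 59] → before → no.
lambda [208, 217] → during → yes.
mu [49, 58] → before → no.
theta [95, 180] → during → yes.
zeta [263, 351] → after → no.
Result: alpha, delta, epsilon, eta, lambda, theta.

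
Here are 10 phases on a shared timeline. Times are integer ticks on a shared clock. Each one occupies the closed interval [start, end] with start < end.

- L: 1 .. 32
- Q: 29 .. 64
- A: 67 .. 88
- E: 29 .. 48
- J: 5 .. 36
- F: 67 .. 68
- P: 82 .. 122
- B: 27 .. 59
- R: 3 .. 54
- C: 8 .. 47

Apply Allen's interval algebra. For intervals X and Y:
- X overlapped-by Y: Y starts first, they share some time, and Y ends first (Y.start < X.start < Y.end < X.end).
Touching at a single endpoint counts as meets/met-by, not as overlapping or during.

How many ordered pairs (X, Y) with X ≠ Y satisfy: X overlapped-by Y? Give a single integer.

17

Checking all 90 ordered pairs for relation 'overlapped-by'; matching pairs in alphabetical order:
(B, C): B overlapped-by C ✓
(B, J): B overlapped-by J ✓
(B, L): B overlapped-by L ✓
(B, R): B overlapped-by R ✓
(C, J): C overlapped-by J ✓
(C, L): C overlapped-by L ✓
(E, C): E overlapped-by C ✓
(E, J): E overlapped-by J ✓
(E, L): E overlapped-by L ✓
(J, L): J overlapped-by L ✓
(P, A): P overlapped-by A ✓
(Q, B): Q overlapped-by B ✓
(Q, C): Q overlapped-by C ✓
(Q, J): Q overlapped-by J ✓
(Q, L): Q overlapped-by L ✓
(Q, R): Q overlapped-by R ✓
(R, L): R overlapped-by L ✓
Count: 17.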